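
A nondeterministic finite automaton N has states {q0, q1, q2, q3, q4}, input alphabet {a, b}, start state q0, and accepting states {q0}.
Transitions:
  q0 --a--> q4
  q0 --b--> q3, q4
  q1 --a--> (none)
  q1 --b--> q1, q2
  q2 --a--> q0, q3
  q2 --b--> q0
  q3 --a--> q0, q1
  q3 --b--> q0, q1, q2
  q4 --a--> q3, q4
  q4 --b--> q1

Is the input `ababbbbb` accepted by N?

Start: {q0}
read a: {q4}
read b: {q1}
read a: {}
The reachable set is empty and stays empty for the remaining 5 symbols.
Reachable ∩ accepting = {} — empty.

rejected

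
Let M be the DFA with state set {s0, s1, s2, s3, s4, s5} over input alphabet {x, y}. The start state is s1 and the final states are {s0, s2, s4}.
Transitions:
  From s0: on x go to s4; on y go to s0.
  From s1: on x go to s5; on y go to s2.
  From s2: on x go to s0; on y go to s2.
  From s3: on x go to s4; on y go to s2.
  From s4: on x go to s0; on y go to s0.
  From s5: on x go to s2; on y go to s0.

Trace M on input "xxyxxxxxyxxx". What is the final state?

s1 --x--> s5
s5 --x--> s2
s2 --y--> s2
s2 --x--> s0
s0 --x--> s4
s4 --x--> s0
s0 --x--> s4
s4 --x--> s0
s0 --y--> s0
s0 --x--> s4
s4 --x--> s0
s0 --x--> s4

s4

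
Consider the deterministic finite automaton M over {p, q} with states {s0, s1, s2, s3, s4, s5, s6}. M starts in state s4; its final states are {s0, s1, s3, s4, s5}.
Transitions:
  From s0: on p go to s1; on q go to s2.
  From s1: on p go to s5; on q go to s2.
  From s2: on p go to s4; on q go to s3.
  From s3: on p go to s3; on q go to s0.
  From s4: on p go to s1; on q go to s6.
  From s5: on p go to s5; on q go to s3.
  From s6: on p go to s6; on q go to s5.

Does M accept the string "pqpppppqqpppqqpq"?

rejected

s4 --p--> s1
s1 --q--> s2
s2 --p--> s4
s4 --p--> s1
s1 --p--> s5
s5 --p--> s5
s5 --p--> s5
s5 --q--> s3
s3 --q--> s0
s0 --p--> s1
s1 --p--> s5
s5 --p--> s5
s5 --q--> s3
s3 --q--> s0
s0 --p--> s1
s1 --q--> s2
End in state s2, which is not an accepting state.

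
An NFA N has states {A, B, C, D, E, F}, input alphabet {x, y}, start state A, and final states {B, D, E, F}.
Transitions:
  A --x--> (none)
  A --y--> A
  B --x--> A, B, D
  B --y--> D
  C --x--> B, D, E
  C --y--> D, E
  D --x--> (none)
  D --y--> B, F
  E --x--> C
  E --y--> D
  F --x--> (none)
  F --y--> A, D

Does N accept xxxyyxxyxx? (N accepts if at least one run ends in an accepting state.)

Start: {A}
read x: {}
The reachable set is empty and stays empty for the remaining 9 symbols.
Reachable ∩ accepting = {} — empty.

rejected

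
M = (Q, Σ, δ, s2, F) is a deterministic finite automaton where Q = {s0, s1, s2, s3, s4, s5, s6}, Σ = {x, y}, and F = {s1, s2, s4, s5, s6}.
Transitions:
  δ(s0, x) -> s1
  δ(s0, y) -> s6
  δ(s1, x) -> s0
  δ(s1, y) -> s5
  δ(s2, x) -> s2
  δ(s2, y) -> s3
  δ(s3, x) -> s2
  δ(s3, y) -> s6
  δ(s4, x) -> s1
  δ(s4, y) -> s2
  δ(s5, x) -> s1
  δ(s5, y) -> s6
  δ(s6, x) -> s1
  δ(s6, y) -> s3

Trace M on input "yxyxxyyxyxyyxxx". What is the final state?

s2 --y--> s3
s3 --x--> s2
s2 --y--> s3
s3 --x--> s2
s2 --x--> s2
s2 --y--> s3
s3 --y--> s6
s6 --x--> s1
s1 --y--> s5
s5 --x--> s1
s1 --y--> s5
s5 --y--> s6
s6 --x--> s1
s1 --x--> s0
s0 --x--> s1

s1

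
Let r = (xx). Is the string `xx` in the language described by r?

Split as x·x: x matches x and x matches x.

yes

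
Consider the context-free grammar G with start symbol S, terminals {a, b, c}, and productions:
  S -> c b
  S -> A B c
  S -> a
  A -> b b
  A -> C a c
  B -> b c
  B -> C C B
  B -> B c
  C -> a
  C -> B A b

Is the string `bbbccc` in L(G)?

S ⇒ ABc ⇒ bbBc ⇒ bbBcc ⇒ bbbccc

yes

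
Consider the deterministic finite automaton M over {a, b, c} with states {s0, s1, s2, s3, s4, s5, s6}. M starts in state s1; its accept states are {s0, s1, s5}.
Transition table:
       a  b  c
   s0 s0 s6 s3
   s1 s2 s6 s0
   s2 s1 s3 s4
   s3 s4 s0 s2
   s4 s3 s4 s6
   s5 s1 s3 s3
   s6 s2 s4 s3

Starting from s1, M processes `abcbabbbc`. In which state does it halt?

s6

s1 --a--> s2
s2 --b--> s3
s3 --c--> s2
s2 --b--> s3
s3 --a--> s4
s4 --b--> s4
s4 --b--> s4
s4 --b--> s4
s4 --c--> s6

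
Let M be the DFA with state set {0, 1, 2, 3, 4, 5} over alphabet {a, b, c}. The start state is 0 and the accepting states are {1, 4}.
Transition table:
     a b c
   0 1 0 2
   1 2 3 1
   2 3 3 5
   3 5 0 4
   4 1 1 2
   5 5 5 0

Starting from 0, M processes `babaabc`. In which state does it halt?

0

0 --b--> 0
0 --a--> 1
1 --b--> 3
3 --a--> 5
5 --a--> 5
5 --b--> 5
5 --c--> 0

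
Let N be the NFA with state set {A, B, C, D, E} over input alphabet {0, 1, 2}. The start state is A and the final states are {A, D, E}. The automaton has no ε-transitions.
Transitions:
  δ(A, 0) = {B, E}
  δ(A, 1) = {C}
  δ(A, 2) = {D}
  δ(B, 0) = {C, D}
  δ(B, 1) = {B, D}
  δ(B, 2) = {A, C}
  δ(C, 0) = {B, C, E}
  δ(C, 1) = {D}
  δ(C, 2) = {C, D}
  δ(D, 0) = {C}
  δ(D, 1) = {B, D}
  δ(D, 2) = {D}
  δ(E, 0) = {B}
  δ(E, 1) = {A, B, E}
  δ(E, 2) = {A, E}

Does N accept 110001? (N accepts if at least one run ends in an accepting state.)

accepted

Start: {A}
read 1: {C}
read 1: {D}
read 0: {C}
read 0: {B, C, E}
read 0: {B, C, D, E}
read 1: {A, B, D, E}
Reachable ∩ accepting = {A, D, E} — nonempty.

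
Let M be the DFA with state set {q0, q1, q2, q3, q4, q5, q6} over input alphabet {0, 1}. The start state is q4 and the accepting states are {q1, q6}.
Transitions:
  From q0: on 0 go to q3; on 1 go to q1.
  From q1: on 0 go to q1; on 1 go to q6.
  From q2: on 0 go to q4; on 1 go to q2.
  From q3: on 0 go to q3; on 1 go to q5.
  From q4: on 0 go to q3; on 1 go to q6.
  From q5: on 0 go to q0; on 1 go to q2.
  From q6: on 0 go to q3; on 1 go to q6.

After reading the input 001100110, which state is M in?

q4

q4 --0--> q3
q3 --0--> q3
q3 --1--> q5
q5 --1--> q2
q2 --0--> q4
q4 --0--> q3
q3 --1--> q5
q5 --1--> q2
q2 --0--> q4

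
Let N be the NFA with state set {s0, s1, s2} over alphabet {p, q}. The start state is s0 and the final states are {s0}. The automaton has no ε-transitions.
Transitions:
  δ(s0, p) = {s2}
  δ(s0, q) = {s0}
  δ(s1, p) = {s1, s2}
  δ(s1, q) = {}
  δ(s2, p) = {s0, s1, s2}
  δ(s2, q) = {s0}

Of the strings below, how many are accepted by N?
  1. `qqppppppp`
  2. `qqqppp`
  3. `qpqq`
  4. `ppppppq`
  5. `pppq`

`qqppppppp`: accepted
`qqqppp`: accepted
`qpqq`: accepted
`ppppppq`: accepted
`pppq`: accepted

5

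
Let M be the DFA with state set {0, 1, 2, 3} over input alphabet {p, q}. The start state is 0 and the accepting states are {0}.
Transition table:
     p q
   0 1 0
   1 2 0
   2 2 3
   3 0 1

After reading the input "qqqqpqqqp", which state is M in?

0 --q--> 0
0 --q--> 0
0 --q--> 0
0 --q--> 0
0 --p--> 1
1 --q--> 0
0 --q--> 0
0 --q--> 0
0 --p--> 1

1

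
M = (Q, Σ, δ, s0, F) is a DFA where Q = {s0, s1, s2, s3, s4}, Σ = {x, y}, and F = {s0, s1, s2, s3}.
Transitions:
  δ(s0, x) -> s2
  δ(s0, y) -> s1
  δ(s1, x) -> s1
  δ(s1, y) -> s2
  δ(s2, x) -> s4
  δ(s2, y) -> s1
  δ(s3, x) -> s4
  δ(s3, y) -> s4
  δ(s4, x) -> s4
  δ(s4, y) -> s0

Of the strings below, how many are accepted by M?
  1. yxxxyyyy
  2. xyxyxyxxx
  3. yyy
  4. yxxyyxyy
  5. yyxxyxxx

3

yxxxyyyy: accepted
xyxyxyxxx: rejected
yyy: accepted
yxxyyxyy: accepted
yyxxyxxx: rejected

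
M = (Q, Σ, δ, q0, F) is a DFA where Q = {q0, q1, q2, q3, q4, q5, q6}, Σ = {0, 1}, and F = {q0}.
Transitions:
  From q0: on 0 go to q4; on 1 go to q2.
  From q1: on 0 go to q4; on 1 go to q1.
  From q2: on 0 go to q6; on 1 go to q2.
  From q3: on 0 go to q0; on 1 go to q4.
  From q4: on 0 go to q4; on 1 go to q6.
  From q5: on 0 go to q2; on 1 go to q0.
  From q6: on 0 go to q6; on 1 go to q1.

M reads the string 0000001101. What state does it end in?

q6

q0 --0--> q4
q4 --0--> q4
q4 --0--> q4
q4 --0--> q4
q4 --0--> q4
q4 --0--> q4
q4 --1--> q6
q6 --1--> q1
q1 --0--> q4
q4 --1--> q6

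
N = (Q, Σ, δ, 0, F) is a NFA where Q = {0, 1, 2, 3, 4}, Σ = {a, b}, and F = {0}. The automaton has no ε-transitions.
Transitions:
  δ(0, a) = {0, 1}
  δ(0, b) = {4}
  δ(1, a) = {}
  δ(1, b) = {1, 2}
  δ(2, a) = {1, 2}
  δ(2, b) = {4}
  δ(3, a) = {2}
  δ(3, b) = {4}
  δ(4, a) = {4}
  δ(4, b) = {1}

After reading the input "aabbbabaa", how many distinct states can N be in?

3

Start: {0}
read a: {0, 1}
read a: {0, 1}
read b: {1, 2, 4}
read b: {1, 2, 4}
read b: {1, 2, 4}
read a: {1, 2, 4}
read b: {1, 2, 4}
read a: {1, 2, 4}
read a: {1, 2, 4}
Final reachable set {1, 2, 4} has 3 states.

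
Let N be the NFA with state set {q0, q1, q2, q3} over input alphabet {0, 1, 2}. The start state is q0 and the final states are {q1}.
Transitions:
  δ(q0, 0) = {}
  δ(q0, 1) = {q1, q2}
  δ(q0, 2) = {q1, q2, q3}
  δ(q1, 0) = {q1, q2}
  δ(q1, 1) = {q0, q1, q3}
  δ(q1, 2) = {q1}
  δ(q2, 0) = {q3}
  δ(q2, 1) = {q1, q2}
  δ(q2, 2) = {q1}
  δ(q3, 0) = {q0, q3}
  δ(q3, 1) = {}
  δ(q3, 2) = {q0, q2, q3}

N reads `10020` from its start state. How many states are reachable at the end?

4

Start: {q0}
read 1: {q1, q2}
read 0: {q1, q2, q3}
read 0: {q0, q1, q2, q3}
read 2: {q0, q1, q2, q3}
read 0: {q0, q1, q2, q3}
Final reachable set {q0, q1, q2, q3} has 4 states.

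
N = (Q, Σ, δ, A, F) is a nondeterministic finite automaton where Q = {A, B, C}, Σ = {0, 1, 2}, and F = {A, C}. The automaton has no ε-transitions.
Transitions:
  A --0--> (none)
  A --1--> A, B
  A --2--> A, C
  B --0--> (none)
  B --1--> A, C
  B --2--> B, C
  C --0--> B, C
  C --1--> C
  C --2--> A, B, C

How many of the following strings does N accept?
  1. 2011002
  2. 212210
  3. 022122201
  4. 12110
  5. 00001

3

2011002: accepted
212210: accepted
022122201: rejected
12110: accepted
00001: rejected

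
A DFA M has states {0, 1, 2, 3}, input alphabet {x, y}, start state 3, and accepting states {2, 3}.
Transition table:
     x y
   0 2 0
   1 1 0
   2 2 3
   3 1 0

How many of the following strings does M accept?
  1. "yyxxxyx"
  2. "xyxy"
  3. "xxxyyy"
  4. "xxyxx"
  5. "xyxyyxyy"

2

"yyxxxyx": rejected
"xyxy": accepted
"xxxyyy": rejected
"xxyxx": accepted
"xyxyyxyy": rejected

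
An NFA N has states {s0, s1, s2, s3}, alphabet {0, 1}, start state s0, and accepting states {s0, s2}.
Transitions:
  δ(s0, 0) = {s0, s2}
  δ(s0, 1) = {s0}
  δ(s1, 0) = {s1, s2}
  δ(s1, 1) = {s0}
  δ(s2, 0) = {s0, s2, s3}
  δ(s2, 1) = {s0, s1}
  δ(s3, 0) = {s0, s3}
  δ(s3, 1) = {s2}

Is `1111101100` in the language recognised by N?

accepted

Start: {s0}
read 1: {s0}
read 1: {s0}
read 1: {s0}
read 1: {s0}
read 1: {s0}
read 0: {s0, s2}
read 1: {s0, s1}
read 1: {s0}
read 0: {s0, s2}
read 0: {s0, s2, s3}
Reachable ∩ accepting = {s0, s2} — nonempty.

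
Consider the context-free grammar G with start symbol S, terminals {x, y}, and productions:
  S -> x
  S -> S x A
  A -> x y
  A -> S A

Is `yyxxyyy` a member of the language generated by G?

no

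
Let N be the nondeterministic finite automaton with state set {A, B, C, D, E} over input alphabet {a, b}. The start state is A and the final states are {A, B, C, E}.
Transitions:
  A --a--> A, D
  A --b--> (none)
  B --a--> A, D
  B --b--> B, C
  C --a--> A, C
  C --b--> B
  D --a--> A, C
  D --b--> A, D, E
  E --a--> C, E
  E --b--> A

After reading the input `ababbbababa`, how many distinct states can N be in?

Start: {A}
read a: {A, D}
read b: {A, D, E}
read a: {A, C, D, E}
read b: {A, B, D, E}
read b: {A, B, C, D, E}
read b: {A, B, C, D, E}
read a: {A, C, D, E}
read b: {A, B, D, E}
read a: {A, C, D, E}
read b: {A, B, D, E}
read a: {A, C, D, E}
Final reachable set {A, C, D, E} has 4 states.

4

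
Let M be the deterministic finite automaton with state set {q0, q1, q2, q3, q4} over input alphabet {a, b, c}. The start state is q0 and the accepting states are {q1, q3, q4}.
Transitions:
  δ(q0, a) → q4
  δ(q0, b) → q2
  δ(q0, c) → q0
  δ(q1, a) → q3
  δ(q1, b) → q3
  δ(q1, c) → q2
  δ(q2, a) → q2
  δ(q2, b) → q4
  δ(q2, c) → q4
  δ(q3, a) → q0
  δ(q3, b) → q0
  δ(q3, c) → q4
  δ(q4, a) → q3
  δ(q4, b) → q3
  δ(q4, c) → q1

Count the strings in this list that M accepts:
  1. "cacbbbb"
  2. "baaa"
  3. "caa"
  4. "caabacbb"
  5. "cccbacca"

"cacbbbb": accepted
"baaa": rejected
"caa": accepted
"caabacbb": rejected
"cccbacca": accepted

3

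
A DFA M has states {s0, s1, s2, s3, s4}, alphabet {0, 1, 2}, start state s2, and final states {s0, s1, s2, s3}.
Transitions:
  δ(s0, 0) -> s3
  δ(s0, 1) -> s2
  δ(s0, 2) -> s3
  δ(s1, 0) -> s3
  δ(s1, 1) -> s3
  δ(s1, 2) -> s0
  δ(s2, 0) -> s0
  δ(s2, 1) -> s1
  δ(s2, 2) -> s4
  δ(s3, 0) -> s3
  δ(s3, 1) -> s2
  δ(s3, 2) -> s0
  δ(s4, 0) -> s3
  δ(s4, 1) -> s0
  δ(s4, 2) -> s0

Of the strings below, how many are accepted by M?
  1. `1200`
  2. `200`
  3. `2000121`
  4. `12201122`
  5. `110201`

5

`1200`: accepted
`200`: accepted
`2000121`: accepted
`12201122`: accepted
`110201`: accepted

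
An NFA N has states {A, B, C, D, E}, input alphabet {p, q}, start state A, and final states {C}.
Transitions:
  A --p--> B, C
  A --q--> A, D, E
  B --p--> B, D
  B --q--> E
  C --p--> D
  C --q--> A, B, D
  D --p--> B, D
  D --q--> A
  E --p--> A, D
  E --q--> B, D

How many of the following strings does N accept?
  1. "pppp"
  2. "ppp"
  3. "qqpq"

0

"pppp": rejected
"ppp": rejected
"qqpq": rejected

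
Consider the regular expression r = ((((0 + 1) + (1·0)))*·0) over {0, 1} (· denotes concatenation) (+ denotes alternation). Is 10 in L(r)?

yes

Split as 1·0: (((0+1)+(1·0)))* matches 1 and 0 matches 0.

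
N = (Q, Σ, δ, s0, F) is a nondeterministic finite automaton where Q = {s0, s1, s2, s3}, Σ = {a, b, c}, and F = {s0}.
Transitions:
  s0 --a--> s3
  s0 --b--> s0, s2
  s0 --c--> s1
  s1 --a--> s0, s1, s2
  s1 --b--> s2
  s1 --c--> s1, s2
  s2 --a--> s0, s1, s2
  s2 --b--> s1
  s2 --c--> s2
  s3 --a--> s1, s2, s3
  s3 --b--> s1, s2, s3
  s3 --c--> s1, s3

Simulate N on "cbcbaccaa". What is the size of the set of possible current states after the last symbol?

Start: {s0}
read c: {s1}
read b: {s2}
read c: {s2}
read b: {s1}
read a: {s0, s1, s2}
read c: {s1, s2}
read c: {s1, s2}
read a: {s0, s1, s2}
read a: {s0, s1, s2, s3}
Final reachable set {s0, s1, s2, s3} has 4 states.

4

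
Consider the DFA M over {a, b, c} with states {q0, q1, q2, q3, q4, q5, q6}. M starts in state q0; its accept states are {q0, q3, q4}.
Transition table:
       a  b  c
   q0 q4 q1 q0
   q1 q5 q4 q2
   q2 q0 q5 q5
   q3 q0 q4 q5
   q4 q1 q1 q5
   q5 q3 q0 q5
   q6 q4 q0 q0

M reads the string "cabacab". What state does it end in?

q0 --c--> q0
q0 --a--> q4
q4 --b--> q1
q1 --a--> q5
q5 --c--> q5
q5 --a--> q3
q3 --b--> q4

q4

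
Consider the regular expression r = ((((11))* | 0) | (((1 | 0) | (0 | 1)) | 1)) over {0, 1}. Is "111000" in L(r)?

Neither (((11))*|0) nor (((1|0)|(0|1))|1) matches 111000.

no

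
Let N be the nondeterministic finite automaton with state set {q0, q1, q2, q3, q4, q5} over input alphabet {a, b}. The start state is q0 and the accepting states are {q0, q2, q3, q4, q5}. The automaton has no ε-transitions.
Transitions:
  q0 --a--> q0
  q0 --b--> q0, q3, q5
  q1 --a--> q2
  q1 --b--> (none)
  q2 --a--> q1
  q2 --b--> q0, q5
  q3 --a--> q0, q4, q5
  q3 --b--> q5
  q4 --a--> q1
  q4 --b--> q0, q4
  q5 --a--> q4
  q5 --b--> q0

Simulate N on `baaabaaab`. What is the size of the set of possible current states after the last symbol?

3

Start: {q0}
read b: {q0, q3, q5}
read a: {q0, q4, q5}
read a: {q0, q1, q4}
read a: {q0, q1, q2}
read b: {q0, q3, q5}
read a: {q0, q4, q5}
read a: {q0, q1, q4}
read a: {q0, q1, q2}
read b: {q0, q3, q5}
Final reachable set {q0, q3, q5} has 3 states.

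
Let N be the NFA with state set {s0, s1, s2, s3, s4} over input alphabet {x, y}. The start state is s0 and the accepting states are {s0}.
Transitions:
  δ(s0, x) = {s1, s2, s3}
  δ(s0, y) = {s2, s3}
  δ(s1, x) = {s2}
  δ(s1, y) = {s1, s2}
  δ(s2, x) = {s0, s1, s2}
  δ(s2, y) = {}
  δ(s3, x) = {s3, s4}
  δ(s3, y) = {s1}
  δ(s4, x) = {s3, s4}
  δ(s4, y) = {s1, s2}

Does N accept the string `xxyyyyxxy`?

rejected

Start: {s0}
read x: {s1, s2, s3}
read x: {s0, s1, s2, s3, s4}
read y: {s1, s2, s3}
read y: {s1, s2}
read y: {s1, s2}
read y: {s1, s2}
read x: {s0, s1, s2}
read x: {s0, s1, s2, s3}
read y: {s1, s2, s3}
Reachable ∩ accepting = {} — empty.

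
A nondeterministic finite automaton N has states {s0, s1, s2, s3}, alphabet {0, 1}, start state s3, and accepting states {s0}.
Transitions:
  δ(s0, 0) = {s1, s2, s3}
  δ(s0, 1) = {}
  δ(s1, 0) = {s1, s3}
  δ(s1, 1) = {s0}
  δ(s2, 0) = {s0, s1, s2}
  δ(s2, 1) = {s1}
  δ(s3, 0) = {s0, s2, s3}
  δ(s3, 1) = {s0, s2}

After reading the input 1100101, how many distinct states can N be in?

3

Start: {s3}
read 1: {s0, s2}
read 1: {s1}
read 0: {s1, s3}
read 0: {s0, s1, s2, s3}
read 1: {s0, s1, s2}
read 0: {s0, s1, s2, s3}
read 1: {s0, s1, s2}
Final reachable set {s0, s1, s2} has 3 states.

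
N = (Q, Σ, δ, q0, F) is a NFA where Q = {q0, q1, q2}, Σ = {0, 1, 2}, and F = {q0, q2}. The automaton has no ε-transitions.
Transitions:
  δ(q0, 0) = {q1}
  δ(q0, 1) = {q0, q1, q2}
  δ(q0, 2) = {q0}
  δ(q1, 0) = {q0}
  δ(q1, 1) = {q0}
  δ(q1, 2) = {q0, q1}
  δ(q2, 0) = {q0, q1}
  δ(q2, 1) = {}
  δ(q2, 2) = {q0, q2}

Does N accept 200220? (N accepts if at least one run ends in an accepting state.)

Start: {q0}
read 2: {q0}
read 0: {q1}
read 0: {q0}
read 2: {q0}
read 2: {q0}
read 0: {q1}
Reachable ∩ accepting = {} — empty.

rejected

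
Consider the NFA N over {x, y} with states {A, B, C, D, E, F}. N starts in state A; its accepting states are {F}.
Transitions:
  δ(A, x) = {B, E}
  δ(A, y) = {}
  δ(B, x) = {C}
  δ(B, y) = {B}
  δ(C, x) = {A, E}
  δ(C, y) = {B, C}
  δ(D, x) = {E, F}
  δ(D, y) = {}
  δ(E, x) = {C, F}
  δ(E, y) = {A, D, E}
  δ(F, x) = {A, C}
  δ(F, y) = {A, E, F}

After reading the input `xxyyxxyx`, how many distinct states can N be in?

5

Start: {A}
read x: {B, E}
read x: {C, F}
read y: {A, B, C, E, F}
read y: {A, B, C, D, E, F}
read x: {A, B, C, E, F}
read x: {A, B, C, E, F}
read y: {A, B, C, D, E, F}
read x: {A, B, C, E, F}
Final reachable set {A, B, C, E, F} has 5 states.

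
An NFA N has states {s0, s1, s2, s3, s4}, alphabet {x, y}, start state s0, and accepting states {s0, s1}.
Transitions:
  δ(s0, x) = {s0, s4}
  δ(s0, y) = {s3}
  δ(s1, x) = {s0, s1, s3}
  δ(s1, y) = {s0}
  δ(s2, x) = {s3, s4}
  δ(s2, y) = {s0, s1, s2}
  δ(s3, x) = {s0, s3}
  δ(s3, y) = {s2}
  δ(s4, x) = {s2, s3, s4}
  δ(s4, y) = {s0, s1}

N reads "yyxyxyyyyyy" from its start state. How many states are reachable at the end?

4

Start: {s0}
read y: {s3}
read y: {s2}
read x: {s3, s4}
read y: {s0, s1, s2}
read x: {s0, s1, s3, s4}
read y: {s0, s1, s2, s3}
read y: {s0, s1, s2, s3}
read y: {s0, s1, s2, s3}
read y: {s0, s1, s2, s3}
read y: {s0, s1, s2, s3}
read y: {s0, s1, s2, s3}
Final reachable set {s0, s1, s2, s3} has 4 states.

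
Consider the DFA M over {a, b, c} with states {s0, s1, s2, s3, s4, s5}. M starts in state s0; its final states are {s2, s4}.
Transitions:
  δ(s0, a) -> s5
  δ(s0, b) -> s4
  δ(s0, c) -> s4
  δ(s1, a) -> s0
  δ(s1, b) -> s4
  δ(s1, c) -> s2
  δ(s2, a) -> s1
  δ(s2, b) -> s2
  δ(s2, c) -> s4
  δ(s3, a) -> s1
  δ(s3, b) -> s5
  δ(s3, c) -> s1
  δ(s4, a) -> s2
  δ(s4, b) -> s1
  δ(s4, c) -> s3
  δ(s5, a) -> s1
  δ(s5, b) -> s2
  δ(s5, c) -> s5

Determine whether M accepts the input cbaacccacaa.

s0 --c--> s4
s4 --b--> s1
s1 --a--> s0
s0 --a--> s5
s5 --c--> s5
s5 --c--> s5
s5 --c--> s5
s5 --a--> s1
s1 --c--> s2
s2 --a--> s1
s1 --a--> s0
End in state s0, which is not an accepting state.

rejected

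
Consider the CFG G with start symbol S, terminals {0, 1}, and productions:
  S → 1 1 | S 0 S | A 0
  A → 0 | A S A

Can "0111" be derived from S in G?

no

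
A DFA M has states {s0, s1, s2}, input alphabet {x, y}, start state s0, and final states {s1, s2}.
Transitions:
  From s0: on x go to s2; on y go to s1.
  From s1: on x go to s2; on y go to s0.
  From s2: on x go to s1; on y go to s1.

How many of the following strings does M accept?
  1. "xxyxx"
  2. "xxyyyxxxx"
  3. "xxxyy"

"xxyxx": accepted
"xxyyyxxxx": accepted
"xxxyy": rejected

2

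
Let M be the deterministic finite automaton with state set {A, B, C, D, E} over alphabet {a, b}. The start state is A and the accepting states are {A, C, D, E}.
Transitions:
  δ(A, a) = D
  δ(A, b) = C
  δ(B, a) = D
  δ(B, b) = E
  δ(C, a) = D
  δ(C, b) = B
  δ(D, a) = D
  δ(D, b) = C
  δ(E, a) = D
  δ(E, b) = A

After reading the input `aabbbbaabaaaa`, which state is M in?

A --a--> D
D --a--> D
D --b--> C
C --b--> B
B --b--> E
E --b--> A
A --a--> D
D --a--> D
D --b--> C
C --a--> D
D --a--> D
D --a--> D
D --a--> D

D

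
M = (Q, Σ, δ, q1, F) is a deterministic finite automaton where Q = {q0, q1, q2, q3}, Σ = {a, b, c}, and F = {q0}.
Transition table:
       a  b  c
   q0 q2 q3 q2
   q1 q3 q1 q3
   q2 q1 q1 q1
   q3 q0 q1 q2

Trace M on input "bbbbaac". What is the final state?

q1 --b--> q1
q1 --b--> q1
q1 --b--> q1
q1 --b--> q1
q1 --a--> q3
q3 --a--> q0
q0 --c--> q2

q2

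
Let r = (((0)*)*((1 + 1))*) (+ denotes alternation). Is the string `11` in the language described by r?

Split as ε·11: ((0)*)* matches ε and ((1+1))* matches 11.

yes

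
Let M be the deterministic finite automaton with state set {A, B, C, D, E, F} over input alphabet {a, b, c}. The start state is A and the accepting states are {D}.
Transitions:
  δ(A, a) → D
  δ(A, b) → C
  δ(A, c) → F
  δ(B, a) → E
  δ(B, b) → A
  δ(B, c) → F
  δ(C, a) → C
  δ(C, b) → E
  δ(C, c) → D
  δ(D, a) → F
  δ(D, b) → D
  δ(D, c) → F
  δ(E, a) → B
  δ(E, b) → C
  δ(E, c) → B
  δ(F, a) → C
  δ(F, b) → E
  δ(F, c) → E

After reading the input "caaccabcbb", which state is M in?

C

A --c--> F
F --a--> C
C --a--> C
C --c--> D
D --c--> F
F --a--> C
C --b--> E
E --c--> B
B --b--> A
A --b--> C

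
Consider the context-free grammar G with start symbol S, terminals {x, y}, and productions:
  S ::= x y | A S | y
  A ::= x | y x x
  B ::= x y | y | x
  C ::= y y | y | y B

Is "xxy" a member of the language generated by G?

S ⇒ AS ⇒ xS ⇒ xxy

yes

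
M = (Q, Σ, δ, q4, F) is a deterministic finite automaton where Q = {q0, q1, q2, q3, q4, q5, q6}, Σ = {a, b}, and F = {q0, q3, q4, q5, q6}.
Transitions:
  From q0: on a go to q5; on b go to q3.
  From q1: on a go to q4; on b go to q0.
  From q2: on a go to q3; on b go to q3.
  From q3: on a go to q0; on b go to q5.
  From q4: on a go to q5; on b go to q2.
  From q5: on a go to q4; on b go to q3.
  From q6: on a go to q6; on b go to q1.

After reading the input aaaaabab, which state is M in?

q3

q4 --a--> q5
q5 --a--> q4
q4 --a--> q5
q5 --a--> q4
q4 --a--> q5
q5 --b--> q3
q3 --a--> q0
q0 --b--> q3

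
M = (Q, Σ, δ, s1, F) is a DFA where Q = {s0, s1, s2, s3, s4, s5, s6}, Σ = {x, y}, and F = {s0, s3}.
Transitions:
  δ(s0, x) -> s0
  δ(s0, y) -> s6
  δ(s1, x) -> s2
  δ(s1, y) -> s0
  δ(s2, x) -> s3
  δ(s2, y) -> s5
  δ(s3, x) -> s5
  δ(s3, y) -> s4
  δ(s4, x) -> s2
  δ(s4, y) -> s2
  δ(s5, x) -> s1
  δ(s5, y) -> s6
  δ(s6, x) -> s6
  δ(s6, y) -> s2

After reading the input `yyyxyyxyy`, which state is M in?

s1 --y--> s0
s0 --y--> s6
s6 --y--> s2
s2 --x--> s3
s3 --y--> s4
s4 --y--> s2
s2 --x--> s3
s3 --y--> s4
s4 --y--> s2

s2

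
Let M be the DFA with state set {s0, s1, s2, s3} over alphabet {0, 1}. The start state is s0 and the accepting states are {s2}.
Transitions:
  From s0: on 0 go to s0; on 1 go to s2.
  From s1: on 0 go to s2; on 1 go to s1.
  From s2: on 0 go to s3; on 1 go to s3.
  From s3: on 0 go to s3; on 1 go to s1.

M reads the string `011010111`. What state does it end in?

s1

s0 --0--> s0
s0 --1--> s2
s2 --1--> s3
s3 --0--> s3
s3 --1--> s1
s1 --0--> s2
s2 --1--> s3
s3 --1--> s1
s1 --1--> s1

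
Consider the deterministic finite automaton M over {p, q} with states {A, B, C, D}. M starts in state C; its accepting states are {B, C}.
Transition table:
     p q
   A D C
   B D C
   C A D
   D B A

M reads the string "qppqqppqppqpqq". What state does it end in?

D

C --q--> D
D --p--> B
B --p--> D
D --q--> A
A --q--> C
C --p--> A
A --p--> D
D --q--> A
A --p--> D
D --p--> B
B --q--> C
C --p--> A
A --q--> C
C --q--> D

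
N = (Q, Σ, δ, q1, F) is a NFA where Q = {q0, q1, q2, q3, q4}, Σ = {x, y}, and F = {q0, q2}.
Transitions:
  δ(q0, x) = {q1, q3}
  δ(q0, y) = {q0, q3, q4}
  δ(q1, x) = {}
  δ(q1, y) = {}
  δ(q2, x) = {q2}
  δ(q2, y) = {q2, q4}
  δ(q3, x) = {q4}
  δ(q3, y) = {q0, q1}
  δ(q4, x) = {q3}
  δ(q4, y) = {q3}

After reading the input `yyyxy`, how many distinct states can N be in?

0

Start: {q1}
read y: {}
The reachable set is empty and stays empty for the remaining 4 symbols.
Final reachable set {} has 0 states.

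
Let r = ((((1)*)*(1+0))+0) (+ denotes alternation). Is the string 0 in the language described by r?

yes

The left alternative (((1)*)*(1+0)) matches 0.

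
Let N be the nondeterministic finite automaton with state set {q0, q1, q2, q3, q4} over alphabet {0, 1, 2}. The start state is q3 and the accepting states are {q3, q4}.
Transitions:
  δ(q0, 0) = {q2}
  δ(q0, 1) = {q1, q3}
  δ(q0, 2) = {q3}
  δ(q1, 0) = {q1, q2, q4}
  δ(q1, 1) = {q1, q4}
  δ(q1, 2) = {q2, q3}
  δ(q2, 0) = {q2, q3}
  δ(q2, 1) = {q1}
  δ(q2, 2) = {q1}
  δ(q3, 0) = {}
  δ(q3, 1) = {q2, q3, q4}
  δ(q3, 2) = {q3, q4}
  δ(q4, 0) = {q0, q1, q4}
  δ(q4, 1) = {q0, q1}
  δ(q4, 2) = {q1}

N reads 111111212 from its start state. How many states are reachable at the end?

Start: {q3}
read 1: {q2, q3, q4}
read 1: {q0, q1, q2, q3, q4}
read 1: {q0, q1, q2, q3, q4}
read 1: {q0, q1, q2, q3, q4}
read 1: {q0, q1, q2, q3, q4}
read 1: {q0, q1, q2, q3, q4}
read 2: {q1, q2, q3, q4}
read 1: {q0, q1, q2, q3, q4}
read 2: {q1, q2, q3, q4}
Final reachable set {q1, q2, q3, q4} has 4 states.

4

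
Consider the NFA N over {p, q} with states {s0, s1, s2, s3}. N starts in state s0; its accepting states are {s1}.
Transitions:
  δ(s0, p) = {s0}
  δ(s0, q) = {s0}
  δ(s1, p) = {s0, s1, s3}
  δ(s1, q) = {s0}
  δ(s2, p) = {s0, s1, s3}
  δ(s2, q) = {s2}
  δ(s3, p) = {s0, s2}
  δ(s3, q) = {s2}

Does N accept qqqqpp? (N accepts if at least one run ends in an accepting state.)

Start: {s0}
read q: {s0}
read q: {s0}
read q: {s0}
read q: {s0}
read p: {s0}
read p: {s0}
Reachable ∩ accepting = {} — empty.

rejected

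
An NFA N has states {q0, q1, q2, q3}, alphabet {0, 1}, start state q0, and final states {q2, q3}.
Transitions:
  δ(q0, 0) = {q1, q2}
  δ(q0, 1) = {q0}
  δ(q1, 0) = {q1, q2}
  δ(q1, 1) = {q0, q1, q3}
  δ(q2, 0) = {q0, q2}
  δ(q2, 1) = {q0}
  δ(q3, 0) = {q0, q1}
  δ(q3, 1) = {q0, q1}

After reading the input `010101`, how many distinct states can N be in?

3

Start: {q0}
read 0: {q1, q2}
read 1: {q0, q1, q3}
read 0: {q0, q1, q2}
read 1: {q0, q1, q3}
read 0: {q0, q1, q2}
read 1: {q0, q1, q3}
Final reachable set {q0, q1, q3} has 3 states.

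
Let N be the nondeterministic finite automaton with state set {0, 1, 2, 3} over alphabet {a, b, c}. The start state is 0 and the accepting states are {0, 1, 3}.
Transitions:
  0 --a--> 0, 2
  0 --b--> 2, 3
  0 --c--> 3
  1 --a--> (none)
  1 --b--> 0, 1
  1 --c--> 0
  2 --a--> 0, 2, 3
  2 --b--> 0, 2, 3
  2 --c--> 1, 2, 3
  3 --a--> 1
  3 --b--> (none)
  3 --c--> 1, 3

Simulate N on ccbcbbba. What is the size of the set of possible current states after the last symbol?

Start: {0}
read c: {3}
read c: {1, 3}
read b: {0, 1}
read c: {0, 3}
read b: {2, 3}
read b: {0, 2, 3}
read b: {0, 2, 3}
read a: {0, 1, 2, 3}
Final reachable set {0, 1, 2, 3} has 4 states.

4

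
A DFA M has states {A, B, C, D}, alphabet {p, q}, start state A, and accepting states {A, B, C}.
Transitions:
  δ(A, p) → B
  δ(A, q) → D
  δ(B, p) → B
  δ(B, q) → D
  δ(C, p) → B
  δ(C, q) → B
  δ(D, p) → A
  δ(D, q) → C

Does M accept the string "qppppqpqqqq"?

A --q--> D
D --p--> A
A --p--> B
B --p--> B
B --p--> B
B --q--> D
D --p--> A
A --q--> D
D --q--> C
C --q--> B
B --q--> D
End in state D, which is not an accepting state.

rejected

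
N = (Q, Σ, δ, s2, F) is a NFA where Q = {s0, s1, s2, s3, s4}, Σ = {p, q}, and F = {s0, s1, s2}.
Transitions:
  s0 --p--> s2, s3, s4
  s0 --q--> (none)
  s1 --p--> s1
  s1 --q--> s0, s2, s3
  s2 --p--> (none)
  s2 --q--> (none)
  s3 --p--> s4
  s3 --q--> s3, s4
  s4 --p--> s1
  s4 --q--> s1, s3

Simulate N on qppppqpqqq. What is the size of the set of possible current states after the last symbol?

Start: {s2}
read q: {}
The reachable set is empty and stays empty for the remaining 9 symbols.
Final reachable set {} has 0 states.

0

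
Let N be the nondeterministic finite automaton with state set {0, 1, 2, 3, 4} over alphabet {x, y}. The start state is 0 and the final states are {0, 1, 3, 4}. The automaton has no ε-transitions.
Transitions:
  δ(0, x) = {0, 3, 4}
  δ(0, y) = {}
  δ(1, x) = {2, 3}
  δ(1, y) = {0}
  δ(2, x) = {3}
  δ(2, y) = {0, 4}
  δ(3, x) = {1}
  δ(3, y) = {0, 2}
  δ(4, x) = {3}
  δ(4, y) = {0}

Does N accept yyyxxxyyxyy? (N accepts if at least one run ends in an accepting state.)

rejected

Start: {0}
read y: {}
The reachable set is empty and stays empty for the remaining 10 symbols.
Reachable ∩ accepting = {} — empty.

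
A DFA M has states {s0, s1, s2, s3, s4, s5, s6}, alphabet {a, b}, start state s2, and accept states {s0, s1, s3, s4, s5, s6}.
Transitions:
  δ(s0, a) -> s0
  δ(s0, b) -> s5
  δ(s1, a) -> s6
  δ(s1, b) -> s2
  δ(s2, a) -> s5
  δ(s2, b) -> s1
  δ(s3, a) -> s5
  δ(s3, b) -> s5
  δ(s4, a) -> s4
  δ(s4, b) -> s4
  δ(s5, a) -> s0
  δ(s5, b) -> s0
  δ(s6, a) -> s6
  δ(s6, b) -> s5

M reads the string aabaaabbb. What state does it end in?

s5

s2 --a--> s5
s5 --a--> s0
s0 --b--> s5
s5 --a--> s0
s0 --a--> s0
s0 --a--> s0
s0 --b--> s5
s5 --b--> s0
s0 --b--> s5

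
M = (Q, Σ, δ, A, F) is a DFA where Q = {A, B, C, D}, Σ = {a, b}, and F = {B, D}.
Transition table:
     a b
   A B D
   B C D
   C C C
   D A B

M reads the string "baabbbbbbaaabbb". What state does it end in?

A --b--> D
D --a--> A
A --a--> B
B --b--> D
D --b--> B
B --b--> D
D --b--> B
B --b--> D
D --b--> B
B --a--> C
C --a--> C
C --a--> C
C --b--> C
C --b--> C
C --b--> C

C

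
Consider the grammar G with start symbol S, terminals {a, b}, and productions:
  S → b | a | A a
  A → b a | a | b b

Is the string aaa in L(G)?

no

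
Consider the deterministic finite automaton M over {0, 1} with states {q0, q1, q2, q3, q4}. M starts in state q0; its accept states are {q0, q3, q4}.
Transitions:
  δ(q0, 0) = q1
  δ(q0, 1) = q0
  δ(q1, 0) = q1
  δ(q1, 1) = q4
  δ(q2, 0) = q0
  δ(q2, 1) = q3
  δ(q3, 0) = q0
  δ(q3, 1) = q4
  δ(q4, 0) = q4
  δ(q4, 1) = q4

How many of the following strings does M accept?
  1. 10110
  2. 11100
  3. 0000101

10110: accepted
11100: rejected
0000101: accepted

2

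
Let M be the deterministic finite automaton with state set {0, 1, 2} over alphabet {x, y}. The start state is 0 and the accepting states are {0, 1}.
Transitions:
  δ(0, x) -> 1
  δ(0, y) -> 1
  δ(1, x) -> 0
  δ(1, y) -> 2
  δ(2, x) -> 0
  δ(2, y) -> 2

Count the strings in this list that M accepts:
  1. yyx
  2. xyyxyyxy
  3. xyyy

yyx: accepted
xyyxyyxy: accepted
xyyy: rejected

2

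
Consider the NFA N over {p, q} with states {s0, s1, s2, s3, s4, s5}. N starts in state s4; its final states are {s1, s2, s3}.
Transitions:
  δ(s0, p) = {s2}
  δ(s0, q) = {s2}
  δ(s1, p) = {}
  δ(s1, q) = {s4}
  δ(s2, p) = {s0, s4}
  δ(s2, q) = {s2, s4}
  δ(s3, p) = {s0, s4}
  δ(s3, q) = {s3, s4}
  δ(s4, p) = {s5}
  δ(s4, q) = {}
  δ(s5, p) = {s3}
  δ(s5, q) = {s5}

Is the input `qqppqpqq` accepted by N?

rejected

Start: {s4}
read q: {}
The reachable set is empty and stays empty for the remaining 7 symbols.
Reachable ∩ accepting = {} — empty.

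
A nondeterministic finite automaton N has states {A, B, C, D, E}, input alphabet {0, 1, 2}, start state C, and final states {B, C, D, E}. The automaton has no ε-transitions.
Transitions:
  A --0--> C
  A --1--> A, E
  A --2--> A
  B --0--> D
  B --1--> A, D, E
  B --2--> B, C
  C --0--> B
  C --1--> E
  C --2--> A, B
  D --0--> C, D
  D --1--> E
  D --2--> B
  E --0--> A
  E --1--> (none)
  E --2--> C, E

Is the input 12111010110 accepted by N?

rejected

Start: {C}
read 1: {E}
read 2: {C, E}
read 1: {E}
read 1: {}
The reachable set is empty and stays empty for the remaining 7 symbols.
Reachable ∩ accepting = {} — empty.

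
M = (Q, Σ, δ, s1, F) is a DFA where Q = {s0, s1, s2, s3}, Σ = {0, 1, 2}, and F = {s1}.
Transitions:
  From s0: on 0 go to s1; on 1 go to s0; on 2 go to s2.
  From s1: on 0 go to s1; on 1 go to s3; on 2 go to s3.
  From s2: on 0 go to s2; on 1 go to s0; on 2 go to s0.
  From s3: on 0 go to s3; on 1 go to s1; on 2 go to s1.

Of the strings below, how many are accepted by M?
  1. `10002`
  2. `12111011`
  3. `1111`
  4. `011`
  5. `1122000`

4

`10002`: accepted
`12111011`: rejected
`1111`: accepted
`011`: accepted
`1122000`: accepted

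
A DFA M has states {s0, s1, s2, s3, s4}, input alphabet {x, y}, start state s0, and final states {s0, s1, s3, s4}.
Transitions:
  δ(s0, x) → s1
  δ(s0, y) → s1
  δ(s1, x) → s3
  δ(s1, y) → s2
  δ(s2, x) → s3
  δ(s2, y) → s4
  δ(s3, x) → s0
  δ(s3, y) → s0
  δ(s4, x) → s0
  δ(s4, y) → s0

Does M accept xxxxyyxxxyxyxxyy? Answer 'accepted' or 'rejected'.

s0 --x--> s1
s1 --x--> s3
s3 --x--> s0
s0 --x--> s1
s1 --y--> s2
s2 --y--> s4
s4 --x--> s0
s0 --x--> s1
s1 --x--> s3
s3 --y--> s0
s0 --x--> s1
s1 --y--> s2
s2 --x--> s3
s3 --x--> s0
s0 --y--> s1
s1 --y--> s2
End in state s2, which is not an accepting state.

rejected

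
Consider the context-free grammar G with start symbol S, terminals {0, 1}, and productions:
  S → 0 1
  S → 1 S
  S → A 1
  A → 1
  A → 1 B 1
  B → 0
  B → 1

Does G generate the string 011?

no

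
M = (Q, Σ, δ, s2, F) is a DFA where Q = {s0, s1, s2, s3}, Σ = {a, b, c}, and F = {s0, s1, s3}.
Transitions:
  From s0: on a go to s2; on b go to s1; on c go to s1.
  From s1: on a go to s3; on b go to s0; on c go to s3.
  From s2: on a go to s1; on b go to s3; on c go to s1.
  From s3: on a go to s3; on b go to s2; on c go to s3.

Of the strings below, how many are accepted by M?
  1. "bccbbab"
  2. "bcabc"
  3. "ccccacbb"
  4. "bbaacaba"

3

"bccbbab": rejected
"bcabc": accepted
"ccccacbb": accepted
"bbaacaba": accepted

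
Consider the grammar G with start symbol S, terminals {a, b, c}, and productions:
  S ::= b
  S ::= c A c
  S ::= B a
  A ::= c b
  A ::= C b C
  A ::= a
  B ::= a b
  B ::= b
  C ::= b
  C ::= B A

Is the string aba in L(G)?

yes

S ⇒ Ba ⇒ aba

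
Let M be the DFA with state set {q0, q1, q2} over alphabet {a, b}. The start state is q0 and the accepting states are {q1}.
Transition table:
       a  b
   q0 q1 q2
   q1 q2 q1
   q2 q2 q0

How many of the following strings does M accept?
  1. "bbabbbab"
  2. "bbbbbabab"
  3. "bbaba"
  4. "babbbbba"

2

"bbabbbab": rejected
"bbbbbabab": accepted
"bbaba": rejected
"babbbbba": accepted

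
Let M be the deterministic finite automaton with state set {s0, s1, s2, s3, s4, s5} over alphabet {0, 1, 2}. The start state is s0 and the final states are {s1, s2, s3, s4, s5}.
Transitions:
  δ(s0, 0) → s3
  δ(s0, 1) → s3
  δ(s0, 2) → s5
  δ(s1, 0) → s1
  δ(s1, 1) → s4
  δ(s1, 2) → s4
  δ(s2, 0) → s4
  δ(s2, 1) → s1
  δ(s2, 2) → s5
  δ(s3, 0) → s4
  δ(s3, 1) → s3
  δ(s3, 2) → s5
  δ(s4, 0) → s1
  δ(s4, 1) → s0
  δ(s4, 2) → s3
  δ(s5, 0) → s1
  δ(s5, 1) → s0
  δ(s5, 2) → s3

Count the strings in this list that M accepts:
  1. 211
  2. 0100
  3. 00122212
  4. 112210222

4

211: accepted
0100: accepted
00122212: accepted
112210222: accepted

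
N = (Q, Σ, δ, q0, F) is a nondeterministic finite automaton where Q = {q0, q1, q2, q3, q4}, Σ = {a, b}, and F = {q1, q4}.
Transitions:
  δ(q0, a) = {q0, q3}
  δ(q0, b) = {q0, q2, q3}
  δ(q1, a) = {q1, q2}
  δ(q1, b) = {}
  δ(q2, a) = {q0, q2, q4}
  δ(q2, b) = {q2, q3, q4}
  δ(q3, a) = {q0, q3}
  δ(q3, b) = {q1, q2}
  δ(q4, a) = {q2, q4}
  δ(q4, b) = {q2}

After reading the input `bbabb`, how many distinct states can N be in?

Start: {q0}
read b: {q0, q2, q3}
read b: {q0, q1, q2, q3, q4}
read a: {q0, q1, q2, q3, q4}
read b: {q0, q1, q2, q3, q4}
read b: {q0, q1, q2, q3, q4}
Final reachable set {q0, q1, q2, q3, q4} has 5 states.

5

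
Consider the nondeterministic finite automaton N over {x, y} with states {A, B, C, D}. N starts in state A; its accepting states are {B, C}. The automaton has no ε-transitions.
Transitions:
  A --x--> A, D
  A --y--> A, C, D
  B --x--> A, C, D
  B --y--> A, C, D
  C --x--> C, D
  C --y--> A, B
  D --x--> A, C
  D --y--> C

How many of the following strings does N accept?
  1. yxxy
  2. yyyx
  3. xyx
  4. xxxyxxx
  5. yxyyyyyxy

yxxy: accepted
yyyx: accepted
xyx: accepted
xxxyxxx: accepted
yxyyyyyxy: accepted

5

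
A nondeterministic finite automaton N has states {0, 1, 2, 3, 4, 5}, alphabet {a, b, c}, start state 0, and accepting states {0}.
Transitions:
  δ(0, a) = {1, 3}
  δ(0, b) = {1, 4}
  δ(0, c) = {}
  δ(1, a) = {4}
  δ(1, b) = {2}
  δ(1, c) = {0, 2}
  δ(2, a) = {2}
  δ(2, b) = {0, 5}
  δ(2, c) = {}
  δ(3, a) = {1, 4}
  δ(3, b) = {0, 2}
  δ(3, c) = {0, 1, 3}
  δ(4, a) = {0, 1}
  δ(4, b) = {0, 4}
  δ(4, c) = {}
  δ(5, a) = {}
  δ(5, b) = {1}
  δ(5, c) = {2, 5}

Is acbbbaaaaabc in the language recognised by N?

accepted

Start: {0}
read a: {1, 3}
read c: {0, 1, 2, 3}
read b: {0, 1, 2, 4, 5}
read b: {0, 1, 2, 4, 5}
read b: {0, 1, 2, 4, 5}
read a: {0, 1, 2, 3, 4}
read a: {0, 1, 2, 3, 4}
read a: {0, 1, 2, 3, 4}
read a: {0, 1, 2, 3, 4}
read a: {0, 1, 2, 3, 4}
read b: {0, 1, 2, 4, 5}
read c: {0, 2, 5}
Reachable ∩ accepting = {0} — nonempty.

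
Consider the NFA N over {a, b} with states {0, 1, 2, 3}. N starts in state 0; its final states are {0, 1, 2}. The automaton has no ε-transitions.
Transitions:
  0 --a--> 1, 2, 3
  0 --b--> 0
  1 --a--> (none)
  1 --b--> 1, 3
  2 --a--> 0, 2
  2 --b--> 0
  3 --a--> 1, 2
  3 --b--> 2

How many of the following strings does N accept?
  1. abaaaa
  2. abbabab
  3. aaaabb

3

abaaaa: accepted
abbabab: accepted
aaaabb: accepted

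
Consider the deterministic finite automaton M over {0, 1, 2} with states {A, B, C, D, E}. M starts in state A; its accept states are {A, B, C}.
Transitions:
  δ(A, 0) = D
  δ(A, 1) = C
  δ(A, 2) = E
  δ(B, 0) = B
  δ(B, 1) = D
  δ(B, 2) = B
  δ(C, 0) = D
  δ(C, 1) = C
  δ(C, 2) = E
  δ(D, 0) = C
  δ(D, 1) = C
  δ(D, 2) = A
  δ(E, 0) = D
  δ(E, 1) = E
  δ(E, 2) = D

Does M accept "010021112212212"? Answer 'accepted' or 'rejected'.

A --0--> D
D --1--> C
C --0--> D
D --0--> C
C --2--> E
E --1--> E
E --1--> E
E --1--> E
E --2--> D
D --2--> A
A --1--> C
C --2--> E
E --2--> D
D --1--> C
C --2--> E
End in state E, which is not an accepting state.

rejected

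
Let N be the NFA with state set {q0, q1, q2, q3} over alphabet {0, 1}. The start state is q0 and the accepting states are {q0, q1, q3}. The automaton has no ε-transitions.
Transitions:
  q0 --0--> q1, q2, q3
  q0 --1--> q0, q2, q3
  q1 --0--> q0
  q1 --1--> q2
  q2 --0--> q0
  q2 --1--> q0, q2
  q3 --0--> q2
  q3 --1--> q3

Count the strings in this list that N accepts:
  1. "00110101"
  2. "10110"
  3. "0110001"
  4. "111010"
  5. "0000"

5

"00110101": accepted
"10110": accepted
"0110001": accepted
"111010": accepted
"0000": accepted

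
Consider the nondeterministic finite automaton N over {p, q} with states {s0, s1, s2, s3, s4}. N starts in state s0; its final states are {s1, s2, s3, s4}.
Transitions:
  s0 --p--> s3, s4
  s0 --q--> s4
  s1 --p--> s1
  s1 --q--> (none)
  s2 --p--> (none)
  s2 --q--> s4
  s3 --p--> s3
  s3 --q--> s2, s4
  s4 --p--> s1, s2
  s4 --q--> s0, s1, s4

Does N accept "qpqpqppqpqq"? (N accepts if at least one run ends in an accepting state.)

Start: {s0}
read q: {s4}
read p: {s1, s2}
read q: {s4}
read p: {s1, s2}
read q: {s4}
read p: {s1, s2}
read p: {s1}
read q: {}
The reachable set is empty and stays empty for the remaining 3 symbols.
Reachable ∩ accepting = {} — empty.

rejected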